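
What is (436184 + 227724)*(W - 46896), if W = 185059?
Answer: 91727521004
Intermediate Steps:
(436184 + 227724)*(W - 46896) = (436184 + 227724)*(185059 - 46896) = 663908*138163 = 91727521004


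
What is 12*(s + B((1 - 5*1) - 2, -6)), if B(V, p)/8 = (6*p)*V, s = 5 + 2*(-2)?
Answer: 20748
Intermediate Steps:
s = 1 (s = 5 - 4 = 1)
B(V, p) = 48*V*p (B(V, p) = 8*((6*p)*V) = 8*(6*V*p) = 48*V*p)
12*(s + B((1 - 5*1) - 2, -6)) = 12*(1 + 48*((1 - 5*1) - 2)*(-6)) = 12*(1 + 48*((1 - 5) - 2)*(-6)) = 12*(1 + 48*(-4 - 2)*(-6)) = 12*(1 + 48*(-6)*(-6)) = 12*(1 + 1728) = 12*1729 = 20748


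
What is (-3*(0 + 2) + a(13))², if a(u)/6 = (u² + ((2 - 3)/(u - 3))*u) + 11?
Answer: 28419561/25 ≈ 1.1368e+6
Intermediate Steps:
a(u) = 66 + 6*u² - 6*u/(-3 + u) (a(u) = 6*((u² + ((2 - 3)/(u - 3))*u) + 11) = 6*((u² + (-1/(-3 + u))*u) + 11) = 6*((u² - u/(-3 + u)) + 11) = 6*(11 + u² - u/(-3 + u)) = 66 + 6*u² - 6*u/(-3 + u))
(-3*(0 + 2) + a(13))² = (-3*(0 + 2) + 6*(-33 + 13³ - 3*13² + 10*13)/(-3 + 13))² = (-3*2 + 6*(-33 + 2197 - 3*169 + 130)/10)² = (-6 + 6*(⅒)*(-33 + 2197 - 507 + 130))² = (-6 + 6*(⅒)*1787)² = (-6 + 5361/5)² = (5331/5)² = 28419561/25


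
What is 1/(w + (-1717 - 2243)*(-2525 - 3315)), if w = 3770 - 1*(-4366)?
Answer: 1/23134536 ≈ 4.3225e-8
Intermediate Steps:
w = 8136 (w = 3770 + 4366 = 8136)
1/(w + (-1717 - 2243)*(-2525 - 3315)) = 1/(8136 + (-1717 - 2243)*(-2525 - 3315)) = 1/(8136 - 3960*(-5840)) = 1/(8136 + 23126400) = 1/23134536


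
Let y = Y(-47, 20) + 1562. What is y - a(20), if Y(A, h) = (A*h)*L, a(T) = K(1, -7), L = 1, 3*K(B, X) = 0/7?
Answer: 622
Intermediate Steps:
K(B, X) = 0 (K(B, X) = (0/7)/3 = (0*(1/7))/3 = (1/3)*0 = 0)
a(T) = 0
Y(A, h) = A*h (Y(A, h) = (A*h)*1 = A*h)
y = 622 (y = -47*20 + 1562 = -940 + 1562 = 622)
y - a(20) = 622 - 1*0 = 622 + 0 = 622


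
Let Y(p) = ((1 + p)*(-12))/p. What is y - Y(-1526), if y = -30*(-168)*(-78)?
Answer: -299941410/763 ≈ -3.9311e+5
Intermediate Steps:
y = -393120 (y = 5040*(-78) = -393120)
Y(p) = (-12 - 12*p)/p
y - Y(-1526) = -393120 - (-12 - 12/(-1526)) = -393120 - (-12 - 12*(-1/1526)) = -393120 - (-12 + 6/763) = -393120 - 1*(-9150/763) = -393120 + 9150/763 = -299941410/763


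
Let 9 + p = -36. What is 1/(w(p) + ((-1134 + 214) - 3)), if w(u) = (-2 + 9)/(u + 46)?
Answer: -1/916 ≈ -0.0010917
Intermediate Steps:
p = -45 (p = -9 - 36 = -45)
w(u) = 7/(46 + u)
1/(w(p) + ((-1134 + 214) - 3)) = 1/(7/(46 - 45) + ((-1134 + 214) - 3)) = 1/(7/1 + (-920 - 3)) = 1/(7*1 - 923) = 1/(7 - 923) = 1/(-916) = -1/916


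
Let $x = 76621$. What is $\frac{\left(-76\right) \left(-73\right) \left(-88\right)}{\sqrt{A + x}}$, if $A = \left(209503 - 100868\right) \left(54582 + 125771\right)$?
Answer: $- \frac{122056 \sqrt{4898181194}}{2449090597} \approx -3.488$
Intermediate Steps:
$A = 19592648155$ ($A = 108635 \cdot 180353 = 19592648155$)
$\frac{\left(-76\right) \left(-73\right) \left(-88\right)}{\sqrt{A + x}} = \frac{\left(-76\right) \left(-73\right) \left(-88\right)}{\sqrt{19592648155 + 76621}} = \frac{5548 \left(-88\right)}{\sqrt{19592724776}} = - \frac{488224}{2 \sqrt{4898181194}} = - 488224 \frac{\sqrt{4898181194}}{9796362388} = - \frac{122056 \sqrt{4898181194}}{2449090597}$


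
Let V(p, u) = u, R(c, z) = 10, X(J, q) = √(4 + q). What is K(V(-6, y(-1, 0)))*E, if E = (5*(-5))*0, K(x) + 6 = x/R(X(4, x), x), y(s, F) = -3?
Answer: 0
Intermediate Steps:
K(x) = -6 + x/10
E = 0 (E = -25*0 = 0)
K(V(-6, y(-1, 0)))*E = (-6 + (⅒)*(-3))*0 = (-6 - 3/10)*0 = -63/10*0 = 0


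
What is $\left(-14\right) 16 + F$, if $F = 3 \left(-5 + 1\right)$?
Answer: $-236$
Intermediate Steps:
$F = -12$ ($F = 3 \left(-4\right) = -12$)
$\left(-14\right) 16 + F = \left(-14\right) 16 - 12 = -224 - 12 = -236$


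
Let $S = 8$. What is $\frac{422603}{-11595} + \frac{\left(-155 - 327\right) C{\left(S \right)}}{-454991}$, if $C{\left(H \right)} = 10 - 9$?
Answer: $- \frac{192274972783}{5275620645} \approx -36.446$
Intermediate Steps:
$C{\left(H \right)} = 1$
$\frac{422603}{-11595} + \frac{\left(-155 - 327\right) C{\left(S \right)}}{-454991} = \frac{422603}{-11595} + \frac{\left(-155 - 327\right) 1}{-454991} = 422603 \left(- \frac{1}{11595}\right) + \left(-482\right) 1 \left(- \frac{1}{454991}\right) = - \frac{422603}{11595} - - \frac{482}{454991} = - \frac{422603}{11595} + \frac{482}{454991} = - \frac{192274972783}{5275620645}$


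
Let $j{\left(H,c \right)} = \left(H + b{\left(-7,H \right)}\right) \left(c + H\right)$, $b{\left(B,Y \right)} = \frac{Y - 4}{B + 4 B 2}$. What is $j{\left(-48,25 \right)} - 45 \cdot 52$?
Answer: $- \frac{79064}{63} \approx -1255.0$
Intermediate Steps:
$b{\left(B,Y \right)} = \frac{-4 + Y}{9 B}$ ($b{\left(B,Y \right)} = \frac{-4 + Y}{B + 8 B} = \frac{-4 + Y}{9 B}$)
$j{\left(H,c \right)} = \left(\frac{4}{63} + \frac{62 H}{63}\right) \left(H + c\right)$ ($j{\left(H,c \right)} = \left(H + \frac{-4 + H}{9 \left(-7\right)}\right) \left(c + H\right) = \left(H + \frac{1}{9} \left(- \frac{1}{7}\right) \left(-4 + H\right)\right) \left(H + c\right) = \left(H - \left(- \frac{4}{63} + \frac{H}{63}\right)\right) \left(H + c\right) = \left(\frac{4}{63} + \frac{62 H}{63}\right) \left(H + c\right)$)
$j{\left(-48,25 \right)} - 45 \cdot 52 = \left(\frac{4}{63} \left(-48\right) + \frac{4}{63} \cdot 25 + \frac{62 \left(-48\right)^{2}}{63} + \frac{62}{63} \left(-48\right) 25\right) - 45 \cdot 52 = \left(- \frac{64}{21} + \frac{100}{63} + \frac{62}{63} \cdot 2304 - \frac{24800}{21}\right) - 2340 = \left(- \frac{64}{21} + \frac{100}{63} + \frac{15872}{7} - \frac{24800}{21}\right) - 2340 = \frac{68356}{63} - 2340 = - \frac{79064}{63}$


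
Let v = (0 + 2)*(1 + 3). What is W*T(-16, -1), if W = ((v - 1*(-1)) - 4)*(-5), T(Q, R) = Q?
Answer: 400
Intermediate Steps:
v = 8 (v = 2*4 = 8)
W = -25 (W = ((8 - 1*(-1)) - 4)*(-5) = ((8 + 1) - 4)*(-5) = (9 - 4)*(-5) = 5*(-5) = -25)
W*T(-16, -1) = -25*(-16) = 400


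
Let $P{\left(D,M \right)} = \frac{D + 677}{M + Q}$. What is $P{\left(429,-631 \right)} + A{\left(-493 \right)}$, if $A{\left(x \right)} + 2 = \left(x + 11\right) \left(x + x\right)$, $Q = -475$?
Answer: $475249$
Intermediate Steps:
$P{\left(D,M \right)} = \frac{677 + D}{-475 + M}$ ($P{\left(D,M \right)} = \frac{D + 677}{M - 475} = \frac{677 + D}{-475 + M}$)
$A{\left(x \right)} = -2 + 2 x \left(11 + x\right)$ ($A{\left(x \right)} = -2 + \left(x + 11\right) \left(x + x\right) = -2 + \left(11 + x\right) 2 x = -2 + 2 x \left(11 + x\right)$)
$P{\left(429,-631 \right)} + A{\left(-493 \right)} = \frac{677 + 429}{-475 - 631} + \left(-2 + 2 \left(-493\right)^{2} + 22 \left(-493\right)\right) = \frac{1}{-1106} \cdot 1106 - -475250 = \left(- \frac{1}{1106}\right) 1106 - -475250 = -1 + 475250 = 475249$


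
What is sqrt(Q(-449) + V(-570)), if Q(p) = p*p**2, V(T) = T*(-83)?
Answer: I*sqrt(90471539) ≈ 9511.7*I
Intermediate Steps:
V(T) = -83*T
Q(p) = p**3
sqrt(Q(-449) + V(-570)) = sqrt((-449)**3 - 83*(-570)) = sqrt(-90518849 + 47310) = sqrt(-90471539) = I*sqrt(90471539)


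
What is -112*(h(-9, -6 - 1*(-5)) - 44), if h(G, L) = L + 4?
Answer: 4592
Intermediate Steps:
h(G, L) = 4 + L
-112*(h(-9, -6 - 1*(-5)) - 44) = -112*((4 + (-6 - 1*(-5))) - 44) = -112*((4 + (-6 + 5)) - 44) = -112*((4 - 1) - 44) = -112*(3 - 44) = -112*(-41) = 4592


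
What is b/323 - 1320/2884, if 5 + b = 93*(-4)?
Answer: -378407/232883 ≈ -1.6249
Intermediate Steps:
b = -377 (b = -5 + 93*(-4) = -5 - 372 = -377)
b/323 - 1320/2884 = -377/323 - 1320/2884 = -377*1/323 - 1320*1/2884 = -377/323 - 330/721 = -378407/232883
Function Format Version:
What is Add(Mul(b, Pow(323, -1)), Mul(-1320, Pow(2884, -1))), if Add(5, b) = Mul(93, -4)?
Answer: Rational(-378407, 232883) ≈ -1.6249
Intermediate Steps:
b = -377 (b = Add(-5, Mul(93, -4)) = Add(-5, -372) = -377)
Add(Mul(b, Pow(323, -1)), Mul(-1320, Pow(2884, -1))) = Add(Mul(-377, Pow(323, -1)), Mul(-1320, Pow(2884, -1))) = Add(Mul(-377, Rational(1, 323)), Mul(-1320, Rational(1, 2884))) = Add(Rational(-377, 323), Rational(-330, 721)) = Rational(-378407, 232883)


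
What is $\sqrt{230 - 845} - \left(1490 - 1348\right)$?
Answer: $-142 + i \sqrt{615} \approx -142.0 + 24.799 i$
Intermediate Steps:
$\sqrt{230 - 845} - \left(1490 - 1348\right) = \sqrt{-615} - \left(1490 - 1348\right) = i \sqrt{615} - 142 = -142 + i \sqrt{615}$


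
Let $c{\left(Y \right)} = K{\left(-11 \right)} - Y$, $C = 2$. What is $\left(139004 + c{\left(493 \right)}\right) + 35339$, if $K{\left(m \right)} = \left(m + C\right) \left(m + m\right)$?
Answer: $174048$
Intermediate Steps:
$K{\left(m \right)} = 2 m \left(2 + m\right)$ ($K{\left(m \right)} = \left(m + 2\right) \left(m + m\right) = \left(2 + m\right) 2 m = 2 m \left(2 + m\right)$)
$c{\left(Y \right)} = 198 - Y$ ($c{\left(Y \right)} = 2 \left(-11\right) \left(2 - 11\right) - Y = 2 \left(-11\right) \left(-9\right) - Y = 198 - Y$)
$\left(139004 + c{\left(493 \right)}\right) + 35339 = \left(139004 + \left(198 - 493\right)\right) + 35339 = \left(139004 - 295\right) + 35339 = 138709 + 35339 = 174048$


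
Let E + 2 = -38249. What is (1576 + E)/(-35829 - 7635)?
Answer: 12225/14488 ≈ 0.84380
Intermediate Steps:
E = -38251 (E = -2 - 38249 = -38251)
(1576 + E)/(-35829 - 7635) = (1576 - 38251)/(-35829 - 7635) = -36675/(-43464) = -36675*(-1/43464) = 12225/14488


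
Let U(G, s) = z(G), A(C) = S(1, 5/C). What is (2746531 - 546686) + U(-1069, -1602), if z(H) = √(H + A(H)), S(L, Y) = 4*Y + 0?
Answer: 2199845 + I*√1221632889/1069 ≈ 2.1998e+6 + 32.696*I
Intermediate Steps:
S(L, Y) = 4*Y
A(C) = 20/C (A(C) = 4*(5/C) = 20/C)
z(H) = √(H + 20/H)
U(G, s) = √(G + 20/G)
(2746531 - 546686) + U(-1069, -1602) = (2746531 - 546686) + √(-1069 + 20/(-1069)) = 2199845 + √(-1069 + 20*(-1/1069)) = 2199845 + √(-1069 - 20/1069) = 2199845 + √(-1142781/1069) = 2199845 + I*√1221632889/1069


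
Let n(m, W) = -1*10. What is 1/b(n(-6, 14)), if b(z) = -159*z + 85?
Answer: 1/1675 ≈ 0.00059702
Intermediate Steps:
n(m, W) = -10
b(z) = 85 - 159*z
1/b(n(-6, 14)) = 1/(85 - 159*(-10)) = 1/(85 + 1590) = 1/1675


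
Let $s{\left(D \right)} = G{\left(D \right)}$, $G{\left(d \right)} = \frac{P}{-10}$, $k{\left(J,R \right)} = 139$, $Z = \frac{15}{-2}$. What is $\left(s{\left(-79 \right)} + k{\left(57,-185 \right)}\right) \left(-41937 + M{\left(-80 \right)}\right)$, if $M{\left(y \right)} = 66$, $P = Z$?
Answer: $- \frac{23405889}{4} \approx -5.8515 \cdot 10^{6}$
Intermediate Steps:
$Z = - \frac{15}{2}$ ($Z = 15 \left(- \frac{1}{2}\right) = - \frac{15}{2} \approx -7.5$)
$P = - \frac{15}{2} \approx -7.5$
$G{\left(d \right)} = \frac{3}{4}$ ($G{\left(d \right)} = - \frac{15}{2 \left(-10\right)} = \left(- \frac{15}{2}\right) \left(- \frac{1}{10}\right) = \frac{3}{4}$)
$s{\left(D \right)} = \frac{3}{4}$
$\left(s{\left(-79 \right)} + k{\left(57,-185 \right)}\right) \left(-41937 + M{\left(-80 \right)}\right) = \left(\frac{3}{4} + 139\right) \left(-41937 + 66\right) = \frac{559}{4} \left(-41871\right) = - \frac{23405889}{4}$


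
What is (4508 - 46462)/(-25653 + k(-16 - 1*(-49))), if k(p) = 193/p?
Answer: 692241/423178 ≈ 1.6358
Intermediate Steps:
(4508 - 46462)/(-25653 + k(-16 - 1*(-49))) = (4508 - 46462)/(-25653 + 193/(-16 - 1*(-49))) = -41954/(-25653 + 193/(-16 + 49)) = -41954/(-25653 + 193/33) = -41954/(-846356/33) = -41954*(-33/846356) = 692241/423178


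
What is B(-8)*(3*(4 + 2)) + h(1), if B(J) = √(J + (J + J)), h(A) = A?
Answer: 1 + 36*I*√6 ≈ 1.0 + 88.182*I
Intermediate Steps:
B(J) = √3*√J (B(J) = √(J + 2*J) = √(3*J) = √3*√J)
B(-8)*(3*(4 + 2)) + h(1) = (√3*√(-8))*(3*(4 + 2)) + 1 = (√3*(2*I*√2))*(3*6) + 1 = (2*I*√6)*18 + 1 = 36*I*√6 + 1 = 1 + 36*I*√6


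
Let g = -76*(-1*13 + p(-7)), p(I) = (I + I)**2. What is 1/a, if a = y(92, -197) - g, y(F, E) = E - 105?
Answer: 1/13606 ≈ 7.3497e-5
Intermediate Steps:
p(I) = 4*I**2 (p(I) = (2*I)**2 = 4*I**2)
g = -13908 (g = -76*(-1*13 + 4*(-7)**2) = -76*(-13 + 4*49) = -76*(-13 + 196) = -76*183 = -13908)
y(F, E) = -105 + E
a = 13606 (a = (-105 - 197) - 1*(-13908) = -302 + 13908 = 13606)
1/a = 1/13606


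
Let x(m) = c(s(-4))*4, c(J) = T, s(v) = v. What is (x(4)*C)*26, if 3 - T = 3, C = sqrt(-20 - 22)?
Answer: 0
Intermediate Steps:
C = I*sqrt(42) (C = sqrt(-42) = I*sqrt(42) ≈ 6.4807*I)
T = 0 (T = 3 - 1*3 = 3 - 3 = 0)
c(J) = 0
x(m) = 0 (x(m) = 0*4 = 0)
(x(4)*C)*26 = (0*(I*sqrt(42)))*26 = 0*26 = 0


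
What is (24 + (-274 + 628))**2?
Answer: 142884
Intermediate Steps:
(24 + (-274 + 628))**2 = (24 + 354)**2 = 378**2 = 142884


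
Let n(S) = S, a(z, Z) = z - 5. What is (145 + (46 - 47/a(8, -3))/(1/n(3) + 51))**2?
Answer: 10259209/484 ≈ 21197.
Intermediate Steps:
a(z, Z) = -5 + z
(145 + (46 - 47/a(8, -3))/(1/n(3) + 51))**2 = (145 + (46 - 47/(-5 + 8))/(1/3 + 51))**2 = (145 + (46 - 47/3)/(1/3 + 51))**2 = (145 + (46 - 47*1/3)/(154/3))**2 = (145 + (46 - 47/3)*(3/154))**2 = (145 + (91/3)*(3/154))**2 = (145 + 13/22)**2 = (3203/22)**2 = 10259209/484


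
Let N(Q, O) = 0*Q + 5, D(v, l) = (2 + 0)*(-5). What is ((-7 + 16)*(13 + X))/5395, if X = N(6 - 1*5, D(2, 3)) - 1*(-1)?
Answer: 171/5395 ≈ 0.031696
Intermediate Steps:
D(v, l) = -10 (D(v, l) = 2*(-5) = -10)
N(Q, O) = 5 (N(Q, O) = 0 + 5 = 5)
X = 6 (X = 5 - 1*(-1) = 5 + 1 = 6)
((-7 + 16)*(13 + X))/5395 = ((-7 + 16)*(13 + 6))/5395 = (9*19)*(1/5395) = 171*(1/5395) = 171/5395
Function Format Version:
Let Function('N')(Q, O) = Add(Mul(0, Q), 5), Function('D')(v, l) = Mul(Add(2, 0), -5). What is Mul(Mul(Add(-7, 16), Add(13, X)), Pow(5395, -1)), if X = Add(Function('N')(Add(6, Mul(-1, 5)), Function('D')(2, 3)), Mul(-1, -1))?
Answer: Rational(171, 5395) ≈ 0.031696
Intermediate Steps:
Function('D')(v, l) = -10 (Function('D')(v, l) = Mul(2, -5) = -10)
Function('N')(Q, O) = 5 (Function('N')(Q, O) = Add(0, 5) = 5)
X = 6 (X = Add(5, Mul(-1, -1)) = Add(5, 1) = 6)
Mul(Mul(Add(-7, 16), Add(13, X)), Pow(5395, -1)) = Mul(Mul(Add(-7, 16), Add(13, 6)), Pow(5395, -1)) = Mul(Mul(9, 19), Rational(1, 5395)) = Mul(171, Rational(1, 5395)) = Rational(171, 5395)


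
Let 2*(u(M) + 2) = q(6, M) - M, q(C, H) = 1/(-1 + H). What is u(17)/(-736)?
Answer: 335/23552 ≈ 0.014224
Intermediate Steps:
u(M) = -2 + 1/(2*(-1 + M)) - M/2 (u(M) = -2 + (1/(-1 + M) - M)/2 = -2 + (1/(2*(-1 + M)) - M/2) = -2 + 1/(2*(-1 + M)) - M/2)
u(17)/(-736) = ((5 - 1*17² - 3*17)/(2*(-1 + 17)))/(-736) = ((½)*(5 - 1*289 - 51)/16)*(-1/736) = ((½)*(1/16)*(5 - 289 - 51))*(-1/736) = ((½)*(1/16)*(-335))*(-1/736) = -335/32*(-1/736) = 335/23552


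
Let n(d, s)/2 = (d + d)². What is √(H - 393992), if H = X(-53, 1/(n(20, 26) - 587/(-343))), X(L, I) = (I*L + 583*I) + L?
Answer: 65*I*√112479019570955/1098187 ≈ 627.73*I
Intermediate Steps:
n(d, s) = 8*d² (n(d, s) = 2*(d + d)² = 2*(2*d)² = 2*(4*d²) = 8*d²)
X(L, I) = L + 583*I + I*L (X(L, I) = (583*I + I*L) + L = L + 583*I + I*L)
H = -58022121/1098187 (H = -53 + 583/(8*20² - 587/(-343)) - 53/(8*20² - 587/(-343)) = -53 + 583/(8*400 - 587*(-1/343)) - 53/(8*400 - 587*(-1/343)) = -53 + 583/(3200 + 587/343) - 53/(3200 + 587/343) = -53 + 583/(1098187/343) - 53/(1098187/343) = -53 + 583*(343/1098187) + (343/1098187)*(-53) = -53 + 199969/1098187 - 18179/1098187 = -58022121/1098187 ≈ -52.834)
√(H - 393992) = √(-58022121/1098187 - 393992) = √(-432734914625/1098187) = 65*I*√112479019570955/1098187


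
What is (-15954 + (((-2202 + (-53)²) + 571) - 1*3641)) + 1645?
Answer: -16772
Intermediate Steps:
(-15954 + (((-2202 + (-53)²) + 571) - 1*3641)) + 1645 = (-15954 + (((-2202 + 2809) + 571) - 3641)) + 1645 = (-15954 + ((607 + 571) - 3641)) + 1645 = (-15954 + (1178 - 3641)) + 1645 = (-15954 - 2463) + 1645 = -18417 + 1645 = -16772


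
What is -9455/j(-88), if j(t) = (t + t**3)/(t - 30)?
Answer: -111569/68156 ≈ -1.6370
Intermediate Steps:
j(t) = (t + t**3)/(-30 + t)
-9455/j(-88) = -9455*(-30 - 88)/(-88 + (-88)**3) = -9455*(-118/(-88 - 681472)) = -9455/((-1/118*(-681560))) = -9455/340780/59 = -9455*59/340780 = -111569/68156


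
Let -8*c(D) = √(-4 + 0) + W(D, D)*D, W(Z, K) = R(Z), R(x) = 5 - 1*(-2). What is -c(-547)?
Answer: -3829/8 + I/4 ≈ -478.63 + 0.25*I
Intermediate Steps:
R(x) = 7 (R(x) = 5 + 2 = 7)
W(Z, K) = 7
c(D) = -7*D/8 - I/4 (c(D) = -(√(-4 + 0) + 7*D)/8 = -(√(-4) + 7*D)/8 = -(2*I + 7*D)/8 = -7*D/8 - I/4)
-c(-547) = -(-7/8*(-547) - I/4) = -(3829/8 - I/4) = -3829/8 + I/4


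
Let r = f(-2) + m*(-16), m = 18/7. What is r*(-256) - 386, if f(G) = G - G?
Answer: 71026/7 ≈ 10147.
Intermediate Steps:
m = 18/7 (m = 18*(⅐) = 18/7 ≈ 2.5714)
f(G) = 0
r = -288/7 (r = 0 + (18/7)*(-16) = 0 - 288/7 = -288/7 ≈ -41.143)
r*(-256) - 386 = -288/7*(-256) - 386 = 73728/7 - 386 = 71026/7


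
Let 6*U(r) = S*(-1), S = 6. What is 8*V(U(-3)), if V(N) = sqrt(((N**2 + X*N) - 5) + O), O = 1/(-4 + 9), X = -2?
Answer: 24*I*sqrt(5)/5 ≈ 10.733*I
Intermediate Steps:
U(r) = -1 (U(r) = (6*(-1))/6 = (1/6)*(-6) = -1)
O = 1/5 ≈ 0.20000
V(N) = sqrt(-24/5 + N**2 - 2*N) (V(N) = sqrt(((N**2 - 2*N) - 5) + 1/5) = sqrt((-5 + N**2 - 2*N) + 1/5) = sqrt(-24/5 + N**2 - 2*N))
8*V(U(-3)) = 8*(sqrt(-120 - 50*(-1) + 25*(-1)**2)/5) = 8*(sqrt(-120 + 50 + 25*1)/5) = 8*(sqrt(-120 + 50 + 25)/5) = 8*(sqrt(-45)/5) = 8*((3*I*sqrt(5))/5) = 8*(3*I*sqrt(5)/5) = 24*I*sqrt(5)/5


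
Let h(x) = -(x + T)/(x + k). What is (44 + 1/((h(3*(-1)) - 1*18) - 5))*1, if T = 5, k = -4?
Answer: 6989/159 ≈ 43.956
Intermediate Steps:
h(x) = -(5 + x)/(-4 + x) (h(x) = -(x + 5)/(x - 4) = -(5 + x)/(-4 + x))
(44 + 1/((h(3*(-1)) - 1*18) - 5))*1 = (44 + 1/(((-5 - 3*(-1))/(-4 + 3*(-1)) - 1*18) - 5))*1 = (44 + 1/(((-5 - 1*(-3))/(-4 - 3) - 18) - 5))*1 = (44 + 1/(((-5 + 3)/(-7) - 18) - 5))*1 = (44 + 1/((-⅐*(-2) - 18) - 5))*1 = (44 + 1/((2/7 - 18) - 5))*1 = (44 + 1/(-124/7 - 5))*1 = (44 + 1/(-159/7))*1 = (44 - 7/159)*1 = (6989/159)*1 = 6989/159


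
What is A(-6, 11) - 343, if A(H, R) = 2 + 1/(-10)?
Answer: -3411/10 ≈ -341.10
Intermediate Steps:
A(H, R) = 19/10 (A(H, R) = 2 + 1*(-1/10) = 2 - 1/10 = 19/10)
A(-6, 11) - 343 = 19/10 - 343 = -3411/10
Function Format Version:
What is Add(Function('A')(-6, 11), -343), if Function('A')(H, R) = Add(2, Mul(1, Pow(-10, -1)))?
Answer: Rational(-3411, 10) ≈ -341.10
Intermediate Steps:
Function('A')(H, R) = Rational(19, 10) (Function('A')(H, R) = Add(2, Mul(1, Rational(-1, 10))) = Add(2, Rational(-1, 10)) = Rational(19, 10))
Add(Function('A')(-6, 11), -343) = Add(Rational(19, 10), -343) = Rational(-3411, 10)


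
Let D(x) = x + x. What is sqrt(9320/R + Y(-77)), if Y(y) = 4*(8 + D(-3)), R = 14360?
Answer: 3*sqrt(123855)/359 ≈ 2.9409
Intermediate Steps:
D(x) = 2*x
Y(y) = 8 (Y(y) = 4*(8 + 2*(-3)) = 4*(8 - 6) = 4*2 = 8)
sqrt(9320/R + Y(-77)) = sqrt(9320/14360 + 8) = sqrt(9320*(1/14360) + 8) = sqrt(233/359 + 8) = sqrt(3105/359) = 3*sqrt(123855)/359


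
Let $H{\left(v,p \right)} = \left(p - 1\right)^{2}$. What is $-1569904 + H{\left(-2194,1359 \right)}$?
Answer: $274260$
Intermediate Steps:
$H{\left(v,p \right)} = \left(-1 + p\right)^{2}$
$-1569904 + H{\left(-2194,1359 \right)} = -1569904 + \left(-1 + 1359\right)^{2} = -1569904 + 1358^{2} = -1569904 + 1844164 = 274260$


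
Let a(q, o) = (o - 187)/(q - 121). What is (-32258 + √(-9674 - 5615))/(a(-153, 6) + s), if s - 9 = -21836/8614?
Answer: -38068246444/8409097 + 1180118*I*√15289/8409097 ≈ -4527.0 + 17.353*I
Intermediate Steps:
a(q, o) = (-187 + o)/(-121 + q)
s = 27845/4307 (s = 9 - 21836/8614 = 9 - 21836*1/8614 = 9 - 10918/4307 = 27845/4307 ≈ 6.4651)
(-32258 + √(-9674 - 5615))/(a(-153, 6) + s) = (-32258 + √(-9674 - 5615))/((-187 + 6)/(-121 - 153) + 27845/4307) = (-32258 + √(-15289))/(-181/(-274) + 27845/4307) = (-32258 + I*√15289)/(-1/274*(-181) + 27845/4307) = (-32258 + I*√15289)/(181/274 + 27845/4307) = (-32258 + I*√15289)/(8409097/1180118) = (-32258 + I*√15289)*(1180118/8409097) = -38068246444/8409097 + 1180118*I*√15289/8409097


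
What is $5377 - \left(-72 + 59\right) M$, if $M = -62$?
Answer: $4571$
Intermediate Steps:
$5377 - \left(-72 + 59\right) M = 5377 - \left(-72 + 59\right) \left(-62\right) = 5377 - \left(-13\right) \left(-62\right) = 5377 - 806 = 4571$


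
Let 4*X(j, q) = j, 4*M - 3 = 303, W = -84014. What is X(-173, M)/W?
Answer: 173/336056 ≈ 0.00051480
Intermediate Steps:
M = 153/2 (M = ¾ + (¼)*303 = ¾ + 303/4 = 153/2 ≈ 76.500)
X(j, q) = j/4
X(-173, M)/W = ((¼)*(-173))/(-84014) = -173/4*(-1/84014) = 173/336056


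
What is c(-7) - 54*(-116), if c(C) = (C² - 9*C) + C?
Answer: 6369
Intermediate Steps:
c(C) = C² - 8*C
c(-7) - 54*(-116) = -7*(-8 - 7) - 54*(-116) = -7*(-15) + 6264 = 105 + 6264 = 6369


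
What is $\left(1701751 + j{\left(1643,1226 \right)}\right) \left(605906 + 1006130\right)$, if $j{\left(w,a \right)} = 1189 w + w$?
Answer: $5895088301156$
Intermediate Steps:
$j{\left(w,a \right)} = 1190 w$
$\left(1701751 + j{\left(1643,1226 \right)}\right) \left(605906 + 1006130\right) = \left(1701751 + 1190 \cdot 1643\right) \left(605906 + 1006130\right) = \left(1701751 + 1955170\right) 1612036 = 3656921 \cdot 1612036 = 5895088301156$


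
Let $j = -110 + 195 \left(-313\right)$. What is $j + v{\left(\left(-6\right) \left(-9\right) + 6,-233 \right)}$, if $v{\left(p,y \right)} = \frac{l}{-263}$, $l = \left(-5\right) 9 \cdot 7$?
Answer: $- \frac{16080820}{263} \approx -61144.0$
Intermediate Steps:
$l = -315$ ($l = \left(-45\right) 7 = -315$)
$v{\left(p,y \right)} = \frac{315}{263}$ ($v{\left(p,y \right)} = - \frac{315}{-263} = \left(-315\right) \left(- \frac{1}{263}\right) = \frac{315}{263}$)
$j = -61145$ ($j = -110 - 61035 = -61145$)
$j + v{\left(\left(-6\right) \left(-9\right) + 6,-233 \right)} = -61145 + \frac{315}{263} = - \frac{16080820}{263}$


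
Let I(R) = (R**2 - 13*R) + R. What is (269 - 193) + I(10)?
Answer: 56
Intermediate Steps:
I(R) = R**2 - 12*R
(269 - 193) + I(10) = (269 - 193) + 10*(-12 + 10) = 76 + 10*(-2) = 76 - 20 = 56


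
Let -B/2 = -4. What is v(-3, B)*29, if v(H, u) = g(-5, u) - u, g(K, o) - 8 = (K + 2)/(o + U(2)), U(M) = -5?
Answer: -29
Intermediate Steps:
B = 8 (B = -2*(-4) = 8)
g(K, o) = 8 + (2 + K)/(-5 + o) (g(K, o) = 8 + (K + 2)/(o - 5) = 8 + (2 + K)/(-5 + o))
v(H, u) = -u + (-43 + 8*u)/(-5 + u) (v(H, u) = (-38 - 5 + 8*u)/(-5 + u) - u = (-43 + 8*u)/(-5 + u) - u = -u + (-43 + 8*u)/(-5 + u))
v(-3, B)*29 = ((-43 - 1*8² + 13*8)/(-5 + 8))*29 = ((-43 - 1*64 + 104)/3)*29 = ((-43 - 64 + 104)/3)*29 = ((⅓)*(-3))*29 = -1*29 = -29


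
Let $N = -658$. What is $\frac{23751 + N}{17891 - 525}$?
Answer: $\frac{23093}{17366} \approx 1.3298$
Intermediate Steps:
$\frac{23751 + N}{17891 - 525} = \frac{23751 - 658}{17891 - 525} = \frac{23093}{17366}$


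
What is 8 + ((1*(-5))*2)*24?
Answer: -232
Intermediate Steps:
8 + ((1*(-5))*2)*24 = 8 - 5*2*24 = 8 - 10*24 = 8 - 240 = -232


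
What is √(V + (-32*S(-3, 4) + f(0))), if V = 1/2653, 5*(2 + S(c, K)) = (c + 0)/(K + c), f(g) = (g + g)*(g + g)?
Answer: √14639957045/13265 ≈ 9.1214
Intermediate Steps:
f(g) = 4*g² (f(g) = (2*g)*(2*g) = 4*g²)
S(c, K) = -2 + c/(5*(K + c)) (S(c, K) = -2 + ((c + 0)/(K + c))/5 = -2 + (c/(K + c))/5 = -2 + c/(5*(K + c)))
V = 1/2653 ≈ 0.00037693
√(V + (-32*S(-3, 4) + f(0))) = √(1/2653 + (-32*(-2*4 - 9/5*(-3))/(4 - 3) + 4*0²)) = √(1/2653 + (-32*(-8 + 27/5)/1 + 4*0)) = √(1/2653 + (-32*(-13)/5 + 0)) = √(1/2653 + (-32*(-13/5) + 0)) = √(1/2653 + (416/5 + 0)) = √(1/2653 + 416/5) = √(1103653/13265) = √14639957045/13265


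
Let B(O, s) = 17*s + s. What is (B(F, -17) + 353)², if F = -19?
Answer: 2209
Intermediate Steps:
B(O, s) = 18*s
(B(F, -17) + 353)² = (18*(-17) + 353)² = (-306 + 353)² = 47² = 2209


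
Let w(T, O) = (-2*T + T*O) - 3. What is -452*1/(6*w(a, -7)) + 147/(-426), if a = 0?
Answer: 31651/1278 ≈ 24.766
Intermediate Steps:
w(T, O) = -3 - 2*T + O*T (w(T, O) = (-2*T + O*T) - 3 = -3 - 2*T + O*T)
-452*1/(6*w(a, -7)) + 147/(-426) = -452*1/(6*(-3 - 2*0 - 7*0)) + 147/(-426) = -452*1/(6*(-3 + 0 + 0)) + 147*(-1/426) = -452/((-3*6)) - 49/142 = -452/(-18) - 49/142 = -452*(-1/18) - 49/142 = 226/9 - 49/142 = 31651/1278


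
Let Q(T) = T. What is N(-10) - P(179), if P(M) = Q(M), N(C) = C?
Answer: -189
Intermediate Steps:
P(M) = M
N(-10) - P(179) = -10 - 1*179 = -10 - 179 = -189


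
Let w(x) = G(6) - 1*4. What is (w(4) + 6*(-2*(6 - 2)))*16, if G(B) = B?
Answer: -736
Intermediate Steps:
w(x) = 2 (w(x) = 6 - 1*4 = 6 - 4 = 2)
(w(4) + 6*(-2*(6 - 2)))*16 = (2 + 6*(-2*(6 - 2)))*16 = (2 + 6*(-2*4))*16 = (2 + 6*(-8))*16 = (2 - 48)*16 = -46*16 = -736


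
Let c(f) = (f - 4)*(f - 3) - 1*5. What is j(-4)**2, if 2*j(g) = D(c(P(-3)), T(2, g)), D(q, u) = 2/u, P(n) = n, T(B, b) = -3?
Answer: 1/9 ≈ 0.11111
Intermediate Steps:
c(f) = -5 + (-4 + f)*(-3 + f) (c(f) = (-4 + f)*(-3 + f) - 5 = -5 + (-4 + f)*(-3 + f))
j(g) = -1/3 (j(g) = (2/(-3))/2 = (2*(-1/3))/2 = (1/2)*(-2/3) = -1/3)
j(-4)**2 = (-1/3)**2 = 1/9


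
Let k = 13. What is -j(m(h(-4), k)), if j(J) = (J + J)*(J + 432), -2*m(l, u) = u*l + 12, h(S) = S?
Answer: -18080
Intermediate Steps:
m(l, u) = -6 - l*u/2 (m(l, u) = -(u*l + 12)/2 = -(l*u + 12)/2 = -(12 + l*u)/2 = -6 - l*u/2)
j(J) = 2*J*(432 + J) (j(J) = (2*J)*(432 + J) = 2*J*(432 + J))
-j(m(h(-4), k)) = -2*(-6 - ½*(-4)*13)*(432 + (-6 - ½*(-4)*13)) = -2*(-6 + 26)*(432 + (-6 + 26)) = -2*20*(432 + 20) = -2*20*452 = -1*18080 = -18080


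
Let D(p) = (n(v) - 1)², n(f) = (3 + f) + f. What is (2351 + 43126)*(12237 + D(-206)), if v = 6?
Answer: 565415541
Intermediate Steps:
n(f) = 3 + 2*f
D(p) = 196 (D(p) = ((3 + 2*6) - 1)² = ((3 + 12) - 1)² = (15 - 1)² = 14² = 196)
(2351 + 43126)*(12237 + D(-206)) = (2351 + 43126)*(12237 + 196) = 45477*12433 = 565415541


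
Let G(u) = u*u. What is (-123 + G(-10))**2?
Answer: 529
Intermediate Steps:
G(u) = u**2
(-123 + G(-10))**2 = (-123 + (-10)**2)**2 = (-123 + 100)**2 = (-23)**2 = 529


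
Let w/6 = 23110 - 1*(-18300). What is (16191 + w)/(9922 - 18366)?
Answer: -264651/8444 ≈ -31.342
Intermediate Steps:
w = 248460 (w = 6*(23110 - 1*(-18300)) = 6*(23110 + 18300) = 6*41410 = 248460)
(16191 + w)/(9922 - 18366) = (16191 + 248460)/(9922 - 18366) = 264651/(-8444) = 264651*(-1/8444) = -264651/8444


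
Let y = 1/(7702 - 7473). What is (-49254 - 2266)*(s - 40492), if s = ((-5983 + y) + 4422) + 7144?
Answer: 411859123200/229 ≈ 1.7985e+9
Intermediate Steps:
y = 1/229 ≈ 0.0043668
s = 1278508/229 (s = ((-5983 + 1/229) + 4422) + 7144 = (-1370106/229 + 4422) + 7144 = -357468/229 + 7144 = 1278508/229 ≈ 5583.0)
(-49254 - 2266)*(s - 40492) = (-49254 - 2266)*(1278508/229 - 40492) = -51520*(-7994160/229) = 411859123200/229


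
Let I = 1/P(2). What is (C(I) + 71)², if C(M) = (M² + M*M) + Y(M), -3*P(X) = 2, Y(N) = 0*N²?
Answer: 22801/4 ≈ 5700.3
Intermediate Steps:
Y(N) = 0
P(X) = -⅔ (P(X) = -⅓*2 = -⅔)
I = -3/2 (I = 1/(-⅔) = -3/2 ≈ -1.5000)
C(M) = 2*M² (C(M) = (M² + M*M) + 0 = (M² + M²) + 0 = 2*M² + 0 = 2*M²)
(C(I) + 71)² = (2*(-3/2)² + 71)² = (2*(9/4) + 71)² = (9/2 + 71)² = (151/2)² = 22801/4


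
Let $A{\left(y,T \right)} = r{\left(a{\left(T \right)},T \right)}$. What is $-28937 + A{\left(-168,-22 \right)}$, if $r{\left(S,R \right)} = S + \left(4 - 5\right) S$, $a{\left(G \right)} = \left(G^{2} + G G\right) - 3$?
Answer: $-28937$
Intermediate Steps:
$a{\left(G \right)} = -3 + 2 G^{2}$ ($a{\left(G \right)} = \left(G^{2} + G^{2}\right) - 3 = 2 G^{2} - 3 = -3 + 2 G^{2}$)
$r{\left(S,R \right)} = 0$ ($r{\left(S,R \right)} = S - S = 0$)
$A{\left(y,T \right)} = 0$
$-28937 + A{\left(-168,-22 \right)} = -28937 + 0 = -28937$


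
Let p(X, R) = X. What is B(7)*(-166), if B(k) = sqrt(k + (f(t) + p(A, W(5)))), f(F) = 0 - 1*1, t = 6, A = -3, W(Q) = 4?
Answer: -166*sqrt(3) ≈ -287.52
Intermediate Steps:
f(F) = -1 (f(F) = 0 - 1 = -1)
B(k) = sqrt(-4 + k) (B(k) = sqrt(k + (-1 - 3)) = sqrt(k - 4) = sqrt(-4 + k))
B(7)*(-166) = sqrt(-4 + 7)*(-166) = sqrt(3)*(-166) = -166*sqrt(3)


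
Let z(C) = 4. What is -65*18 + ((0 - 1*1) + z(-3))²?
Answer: -1161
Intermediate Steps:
-65*18 + ((0 - 1*1) + z(-3))² = -65*18 + ((0 - 1*1) + 4)² = -1170 + ((0 - 1) + 4)² = -1170 + (-1 + 4)² = -1170 + 3² = -1170 + 9 = -1161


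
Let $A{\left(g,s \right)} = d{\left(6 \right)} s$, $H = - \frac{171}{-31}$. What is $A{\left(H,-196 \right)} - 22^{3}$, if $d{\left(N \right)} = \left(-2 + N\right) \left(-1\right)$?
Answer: $-9864$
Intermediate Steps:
$d{\left(N \right)} = 2 - N$
$H = \frac{171}{31}$ ($H = \left(-171\right) \left(- \frac{1}{31}\right) = \frac{171}{31} \approx 5.5161$)
$A{\left(g,s \right)} = - 4 s$ ($A{\left(g,s \right)} = \left(2 - 6\right) s = - 4 s$)
$A{\left(H,-196 \right)} - 22^{3} = \left(-4\right) \left(-196\right) - 22^{3} = 784 - 10648 = -9864$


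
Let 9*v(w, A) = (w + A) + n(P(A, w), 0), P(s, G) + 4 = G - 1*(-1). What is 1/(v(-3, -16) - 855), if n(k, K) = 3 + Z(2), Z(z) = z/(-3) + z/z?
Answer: -27/23132 ≈ -0.0011672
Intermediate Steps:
Z(z) = 1 - z/3 (Z(z) = z*(-1/3) + 1 = -z/3 + 1 = 1 - z/3)
P(s, G) = -3 + G (P(s, G) = -4 + (G - 1*(-1)) = -4 + (G + 1) = -4 + (1 + G) = -3 + G)
n(k, K) = 10/3 (n(k, K) = 3 + (1 - 1/3*2) = 3 + (1 - 2/3) = 3 + 1/3 = 10/3)
v(w, A) = 10/27 + A/9 + w/9 (v(w, A) = ((w + A) + 10/3)/9 = ((A + w) + 10/3)/9 = (10/3 + A + w)/9 = 10/27 + A/9 + w/9)
1/(v(-3, -16) - 855) = 1/((10/27 + (1/9)*(-16) + (1/9)*(-3)) - 855) = 1/((10/27 - 16/9 - 1/3) - 855) = 1/(-47/27 - 855) = 1/(-23132/27) = -27/23132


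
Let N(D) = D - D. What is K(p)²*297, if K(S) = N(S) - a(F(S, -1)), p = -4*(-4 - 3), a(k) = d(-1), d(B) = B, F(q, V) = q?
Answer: 297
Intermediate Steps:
a(k) = -1
N(D) = 0
p = 28 (p = -4*(-7) = 28)
K(S) = 1 (K(S) = 0 - 1*(-1) = 0 + 1 = 1)
K(p)²*297 = 1²*297 = 1*297 = 297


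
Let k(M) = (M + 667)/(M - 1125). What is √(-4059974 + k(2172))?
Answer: I*√4450577066133/1047 ≈ 2014.9*I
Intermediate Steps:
k(M) = (667 + M)/(-1125 + M)
√(-4059974 + k(2172)) = √(-4059974 + (667 + 2172)/(-1125 + 2172)) = √(-4059974 + 2839/1047) = √(-4250789939/1047) = I*√4450577066133/1047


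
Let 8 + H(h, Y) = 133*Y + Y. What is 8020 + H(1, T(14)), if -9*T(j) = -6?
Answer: 24304/3 ≈ 8101.3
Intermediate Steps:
T(j) = ⅔ (T(j) = -⅑*(-6) = ⅔)
H(h, Y) = -8 + 134*Y (H(h, Y) = -8 + (133*Y + Y) = -8 + 134*Y)
8020 + H(1, T(14)) = 8020 + (-8 + 134*(⅔)) = 8020 + (-8 + 268/3) = 8020 + 244/3 = 24304/3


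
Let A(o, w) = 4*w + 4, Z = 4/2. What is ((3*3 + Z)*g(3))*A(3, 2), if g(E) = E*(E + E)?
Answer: 2376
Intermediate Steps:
Z = 2 (Z = 4*(1/2) = 2)
g(E) = 2*E**2 (g(E) = E*(2*E) = 2*E**2)
A(o, w) = 4 + 4*w
((3*3 + Z)*g(3))*A(3, 2) = ((3*3 + 2)*(2*3**2))*(4 + 4*2) = ((9 + 2)*(2*9))*(4 + 8) = (11*18)*12 = 198*12 = 2376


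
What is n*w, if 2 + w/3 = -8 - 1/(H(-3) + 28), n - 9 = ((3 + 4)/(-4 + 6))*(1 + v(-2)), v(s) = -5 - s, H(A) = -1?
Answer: -542/9 ≈ -60.222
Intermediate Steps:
n = 2 (n = 9 + ((3 + 4)/(-4 + 6))*(1 + (-5 - 1*(-2))) = 9 + (7/2)*(1 + (-5 + 2)) = 9 + (7*(½))*(1 - 3) = 9 + (7/2)*(-2) = 9 - 7 = 2)
w = -271/9 (w = -6 + 3*(-8 - 1/(-1 + 28)) = -6 + 3*(-8 - 1/27) = -6 + 3*(-217/27) = -6 - 217/9 = -271/9 ≈ -30.111)
n*w = 2*(-271/9) = -542/9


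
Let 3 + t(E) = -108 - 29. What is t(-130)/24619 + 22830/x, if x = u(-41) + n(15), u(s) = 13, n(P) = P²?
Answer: 40144175/418523 ≈ 95.919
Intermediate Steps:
t(E) = -140 (t(E) = -3 + (-108 - 29) = -3 - 137 = -140)
x = 238 (x = 13 + 15² = 13 + 225 = 238)
t(-130)/24619 + 22830/x = -140/24619 + 22830/238 = -140*1/24619 + 22830*(1/238) = -20/3517 + 11415/119 = 40144175/418523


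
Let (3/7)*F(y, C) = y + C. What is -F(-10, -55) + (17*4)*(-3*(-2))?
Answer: 1679/3 ≈ 559.67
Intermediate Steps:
F(y, C) = 7*C/3 + 7*y/3 (F(y, C) = 7*(y + C)/3 = 7*(C + y)/3 = 7*C/3 + 7*y/3)
-F(-10, -55) + (17*4)*(-3*(-2)) = -((7/3)*(-55) + (7/3)*(-10)) + (17*4)*(-3*(-2)) = -(-385/3 - 70/3) + 68*6 = -1*(-455/3) + 408 = 455/3 + 408 = 1679/3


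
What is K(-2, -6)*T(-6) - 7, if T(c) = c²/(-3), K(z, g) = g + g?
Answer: 137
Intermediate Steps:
K(z, g) = 2*g
T(c) = -c²/3 (T(c) = c²*(-⅓) = -c²/3)
K(-2, -6)*T(-6) - 7 = (2*(-6))*(-⅓*(-6)²) - 7 = -(-4)*36 - 7 = -12*(-12) - 7 = 144 - 7 = 137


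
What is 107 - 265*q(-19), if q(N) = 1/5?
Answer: 54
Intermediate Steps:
q(N) = ⅕
107 - 265*q(-19) = 107 - 265*⅕ = 107 - 53 = 54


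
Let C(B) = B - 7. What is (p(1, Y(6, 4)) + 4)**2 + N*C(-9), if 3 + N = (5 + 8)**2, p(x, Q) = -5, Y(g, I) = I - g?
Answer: -2655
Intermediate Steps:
C(B) = -7 + B
N = 166 (N = -3 + (5 + 8)**2 = -3 + 13**2 = -3 + 169 = 166)
(p(1, Y(6, 4)) + 4)**2 + N*C(-9) = (-5 + 4)**2 + 166*(-7 - 9) = (-1)**2 + 166*(-16) = 1 - 2656 = -2655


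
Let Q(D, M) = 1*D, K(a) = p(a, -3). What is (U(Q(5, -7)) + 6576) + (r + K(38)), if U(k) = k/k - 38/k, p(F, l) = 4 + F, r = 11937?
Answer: 92742/5 ≈ 18548.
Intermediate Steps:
K(a) = 4 + a
Q(D, M) = D
U(k) = 1 - 38/k
(U(Q(5, -7)) + 6576) + (r + K(38)) = ((-38 + 5)/5 + 6576) + (11937 + (4 + 38)) = ((1/5)*(-33) + 6576) + (11937 + 42) = (-33/5 + 6576) + 11979 = 32847/5 + 11979 = 92742/5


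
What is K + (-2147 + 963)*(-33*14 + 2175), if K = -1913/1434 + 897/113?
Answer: -328651217935/162042 ≈ -2.0282e+6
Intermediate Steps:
K = 1070129/162042 (K = -1913*1/1434 + 897*(1/113) = -1913/1434 + 897/113 = 1070129/162042 ≈ 6.6040)
K + (-2147 + 963)*(-33*14 + 2175) = 1070129/162042 + (-2147 + 963)*(-33*14 + 2175) = 1070129/162042 - 1184*(-462 + 2175) = 1070129/162042 - 1184*1713 = 1070129/162042 - 2028192 = -328651217935/162042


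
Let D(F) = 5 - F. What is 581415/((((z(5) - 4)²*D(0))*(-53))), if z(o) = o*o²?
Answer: -116283/775973 ≈ -0.14985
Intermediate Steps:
z(o) = o³
581415/((((z(5) - 4)²*D(0))*(-53))) = 581415/((((5³ - 4)²*(5 - 1*0))*(-53))) = 581415/((((125 - 4)²*(5 + 0))*(-53))) = 581415/(((121²*5)*(-53))) = 581415/(((14641*5)*(-53))) = 581415/((73205*(-53))) = 581415/(-3879865) = 581415*(-1/3879865) = -116283/775973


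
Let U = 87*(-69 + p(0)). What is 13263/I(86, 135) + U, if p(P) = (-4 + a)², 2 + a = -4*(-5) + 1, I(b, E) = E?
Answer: 615161/45 ≈ 13670.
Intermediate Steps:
a = 19 (a = -2 + (-4*(-5) + 1) = -2 + (20 + 1) = -2 + 21 = 19)
p(P) = 225 (p(P) = (-4 + 19)² = 15² = 225)
U = 13572 (U = 87*(-69 + 225) = 87*156 = 13572)
13263/I(86, 135) + U = 13263/135 + 13572 = 13263*(1/135) + 13572 = 4421/45 + 13572 = 615161/45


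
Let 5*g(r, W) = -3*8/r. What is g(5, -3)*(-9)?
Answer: 216/25 ≈ 8.6400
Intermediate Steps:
g(r, W) = -24/(5*r) (g(r, W) = (-3*8/r)/5 = (-24/r)/5 = -24/(5*r))
g(5, -3)*(-9) = -24/5/5*(-9) = -24/5*⅕*(-9) = -24/25*(-9) = 216/25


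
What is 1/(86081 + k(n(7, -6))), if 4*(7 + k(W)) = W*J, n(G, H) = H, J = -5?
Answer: 2/172163 ≈ 1.1617e-5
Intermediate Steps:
k(W) = -7 - 5*W/4 (k(W) = -7 + (W*(-5))/4 = -7 + (-5*W)/4 = -7 - 5*W/4)
1/(86081 + k(n(7, -6))) = 1/(86081 + (-7 - 5/4*(-6))) = 1/(86081 + (-7 + 15/2)) = 1/(86081 + ½) = 1/(172163/2) = 2/172163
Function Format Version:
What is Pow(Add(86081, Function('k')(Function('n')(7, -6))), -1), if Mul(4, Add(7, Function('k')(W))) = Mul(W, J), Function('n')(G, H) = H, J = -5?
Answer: Rational(2, 172163) ≈ 1.1617e-5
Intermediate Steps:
Function('k')(W) = Add(-7, Mul(Rational(-5, 4), W)) (Function('k')(W) = Add(-7, Mul(Rational(1, 4), Mul(W, -5))) = Add(-7, Mul(Rational(1, 4), Mul(-5, W))) = Add(-7, Mul(Rational(-5, 4), W)))
Pow(Add(86081, Function('k')(Function('n')(7, -6))), -1) = Pow(Add(86081, Add(-7, Mul(Rational(-5, 4), -6))), -1) = Pow(Add(86081, Add(-7, Rational(15, 2))), -1) = Pow(Add(86081, Rational(1, 2)), -1) = Pow(Rational(172163, 2), -1) = Rational(2, 172163)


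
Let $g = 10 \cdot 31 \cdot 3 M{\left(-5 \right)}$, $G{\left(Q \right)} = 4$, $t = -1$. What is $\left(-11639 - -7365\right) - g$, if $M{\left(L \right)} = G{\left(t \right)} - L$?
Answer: $-12644$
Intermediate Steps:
$M{\left(L \right)} = 4 - L$
$g = 8370$ ($g = 10 \cdot 31 \cdot 3 \left(4 - -5\right) = 310 \cdot 3 \left(4 + 5\right) = 310 \cdot 3 \cdot 9 = 310 \cdot 27 = 8370$)
$\left(-11639 - -7365\right) - g = \left(-11639 - -7365\right) - 8370 = \left(-11639 + 7365\right) - 8370 = -4274 - 8370 = -12644$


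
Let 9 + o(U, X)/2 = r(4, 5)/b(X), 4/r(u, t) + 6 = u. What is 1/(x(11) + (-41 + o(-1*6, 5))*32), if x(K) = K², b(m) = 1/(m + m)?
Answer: -1/3047 ≈ -0.00032819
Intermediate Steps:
b(m) = 1/(2*m)
r(u, t) = 4/(-6 + u)
o(U, X) = -18 - 8*X (o(U, X) = -18 + 2*((4/(-6 + 4))/((1/(2*X)))) = -18 + 2*((4/(-2))*(2*X)) = -18 + 2*((4*(-½))*(2*X)) = -18 + 2*(-4*X) = -18 - 8*X)
1/(x(11) + (-41 + o(-1*6, 5))*32) = 1/(11² + (-41 + (-18 - 8*5))*32) = 1/(121 + (-41 + (-18 - 40))*32) = 1/(121 + (-41 - 58)*32) = 1/(121 - 99*32) = 1/(121 - 3168) = 1/(-3047) = -1/3047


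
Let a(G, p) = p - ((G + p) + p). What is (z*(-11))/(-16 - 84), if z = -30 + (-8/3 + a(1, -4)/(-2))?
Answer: -451/120 ≈ -3.7583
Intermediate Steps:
a(G, p) = -G - p (a(G, p) = p - (G + 2*p) = p + (-G - 2*p) = -G - p)
z = -205/6 (z = -30 + (-8/3 + (-1*1 - 1*(-4))/(-2)) = -30 + (-8*⅓ + (-1 + 4)*(-½)) = -30 + (-8/3 + 3*(-½)) = -30 + (-8/3 - 3/2) = -30 - 25/6 = -205/6 ≈ -34.167)
(z*(-11))/(-16 - 84) = (-205/6*(-11))/(-16 - 84) = (2255/6)/(-100) = (2255/6)*(-1/100) = -451/120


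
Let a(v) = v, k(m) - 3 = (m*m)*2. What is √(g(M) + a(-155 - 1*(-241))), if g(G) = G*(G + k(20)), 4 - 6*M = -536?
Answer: 2*√20114 ≈ 283.65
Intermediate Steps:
k(m) = 3 + 2*m² (k(m) = 3 + (m*m)*2 = 3 + m²*2 = 3 + 2*m²)
M = 90 (M = ⅔ - ⅙*(-536) = ⅔ + 268/3 = 90)
g(G) = G*(803 + G) (g(G) = G*(G + (3 + 2*20²)) = G*(G + (3 + 2*400)) = G*(G + (3 + 800)) = G*(G + 803) = G*(803 + G))
√(g(M) + a(-155 - 1*(-241))) = √(90*(803 + 90) + (-155 - 1*(-241))) = √(90*893 + (-155 + 241)) = √(80370 + 86) = √80456 = 2*√20114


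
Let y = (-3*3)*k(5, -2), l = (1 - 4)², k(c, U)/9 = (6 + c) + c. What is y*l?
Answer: -11664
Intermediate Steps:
k(c, U) = 54 + 18*c (k(c, U) = 9*((6 + c) + c) = 9*(6 + 2*c) = 54 + 18*c)
l = 9 (l = (-3)² = 9)
y = -1296 (y = (-3*3)*(54 + 18*5) = -9*(54 + 90) = -9*144 = -1296)
y*l = -1296*9 = -11664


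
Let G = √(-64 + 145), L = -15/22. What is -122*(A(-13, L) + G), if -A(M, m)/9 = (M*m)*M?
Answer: -1403793/11 ≈ -1.2762e+5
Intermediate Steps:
L = -15/22 (L = -15*1/22 = -15/22 ≈ -0.68182)
A(M, m) = -9*m*M² (A(M, m) = -9*M*m*M = -9*m*M²)
G = 9 (G = √81 = 9)
-122*(A(-13, L) + G) = -122*(-9*(-15/22)*(-13)² + 9) = -122*(-9*(-15/22)*169 + 9) = -122*(22815/22 + 9) = -122*23013/22 = -1403793/11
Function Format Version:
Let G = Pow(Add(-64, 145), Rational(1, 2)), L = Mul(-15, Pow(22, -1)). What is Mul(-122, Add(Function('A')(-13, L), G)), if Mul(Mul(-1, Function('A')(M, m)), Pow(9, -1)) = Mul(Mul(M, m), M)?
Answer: Rational(-1403793, 11) ≈ -1.2762e+5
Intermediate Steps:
L = Rational(-15, 22) (L = Mul(-15, Rational(1, 22)) = Rational(-15, 22) ≈ -0.68182)
Function('A')(M, m) = Mul(-9, m, Pow(M, 2)) (Function('A')(M, m) = Mul(-9, Mul(Mul(M, m), M)) = Mul(-9, Mul(m, Pow(M, 2))) = Mul(-9, m, Pow(M, 2)))
G = 9 (G = Pow(81, Rational(1, 2)) = 9)
Mul(-122, Add(Function('A')(-13, L), G)) = Mul(-122, Add(Mul(-9, Rational(-15, 22), Pow(-13, 2)), 9)) = Mul(-122, Add(Mul(-9, Rational(-15, 22), 169), 9)) = Mul(-122, Add(Rational(22815, 22), 9)) = Mul(-122, Rational(23013, 22)) = Rational(-1403793, 11)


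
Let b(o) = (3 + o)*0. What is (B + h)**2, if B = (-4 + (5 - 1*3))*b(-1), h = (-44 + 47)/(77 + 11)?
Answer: 9/7744 ≈ 0.0011622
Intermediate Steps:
b(o) = 0
h = 3/88 ≈ 0.034091
B = 0 (B = (-4 + (5 - 1*3))*0 = (-4 + (5 - 3))*0 = (-4 + 2)*0 = -2*0 = 0)
(B + h)**2 = (0 + 3/88)**2 = (3/88)**2 = 9/7744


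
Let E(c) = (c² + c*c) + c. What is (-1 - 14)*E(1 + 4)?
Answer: -825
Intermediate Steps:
E(c) = c + 2*c² (E(c) = (c² + c²) + c = 2*c² + c = c + 2*c²)
(-1 - 14)*E(1 + 4) = (-1 - 14)*((1 + 4)*(1 + 2*(1 + 4))) = -75*(1 + 2*5) = -75*(1 + 10) = -75*11 = -15*55 = -825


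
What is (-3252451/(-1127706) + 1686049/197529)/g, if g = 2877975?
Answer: 847940322391/213694093554070050 ≈ 3.9680e-6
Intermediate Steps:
(-3252451/(-1127706) + 1686049/197529)/g = (-3252451/(-1127706) + 1686049/197529)/2877975 = (-3252451*(-1/1127706) + 1686049*(1/197529))*(1/2877975) = (3252451/1127706 + 1686049/197529)*(1/2877975) = (847940322391/74251546158)*(1/2877975) = 847940322391/213694093554070050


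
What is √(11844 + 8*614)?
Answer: 2*√4189 ≈ 129.45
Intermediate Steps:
√(11844 + 8*614) = √(11844 + 4912) = √16756 = 2*√4189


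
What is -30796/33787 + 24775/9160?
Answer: 110996313/61897784 ≈ 1.7932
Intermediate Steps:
-30796/33787 + 24775/9160 = -30796*1/33787 + 24775*(1/9160) = -30796/33787 + 4955/1832 = 110996313/61897784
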